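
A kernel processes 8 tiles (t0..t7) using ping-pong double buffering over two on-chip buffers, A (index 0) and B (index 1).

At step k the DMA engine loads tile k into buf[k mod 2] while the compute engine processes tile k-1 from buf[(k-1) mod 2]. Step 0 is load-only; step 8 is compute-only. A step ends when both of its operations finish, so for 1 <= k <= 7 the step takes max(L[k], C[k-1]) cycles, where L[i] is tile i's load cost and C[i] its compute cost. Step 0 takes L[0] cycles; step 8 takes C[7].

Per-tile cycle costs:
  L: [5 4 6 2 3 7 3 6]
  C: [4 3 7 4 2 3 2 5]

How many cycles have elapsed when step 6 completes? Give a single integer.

end_cycle[6] = 36

step 0: L[0]=5 → dur=5, Σ=5 | A=load:t0 B=idle [load-only]
step 1: L[1]=4 C[0]=4 → dur=4, Σ=9 | A=compute:t0 B=load:t1 [tied]
step 2: L[2]=6 C[1]=3 → dur=6, Σ=15 | A=load:t2 B=compute:t1 [load-bound]
step 3: L[3]=2 C[2]=7 → dur=7, Σ=22 | A=compute:t2 B=load:t3 [compute-bound]
step 4: L[4]=3 C[3]=4 → dur=4, Σ=26 | A=load:t4 B=compute:t3 [compute-bound]
step 5: L[5]=7 C[4]=2 → dur=7, Σ=33 | A=compute:t4 B=load:t5 [load-bound]
step 6: L[6]=3 C[5]=3 → dur=3, Σ=36 | A=load:t6 B=compute:t5 [tied]
step 7: L[7]=6 C[6]=2 → dur=6, Σ=42 | A=compute:t6 B=load:t7 [load-bound]
step 8: C[7]=5 → dur=5, Σ=47 | A=idle B=compute:t7 [compute-only]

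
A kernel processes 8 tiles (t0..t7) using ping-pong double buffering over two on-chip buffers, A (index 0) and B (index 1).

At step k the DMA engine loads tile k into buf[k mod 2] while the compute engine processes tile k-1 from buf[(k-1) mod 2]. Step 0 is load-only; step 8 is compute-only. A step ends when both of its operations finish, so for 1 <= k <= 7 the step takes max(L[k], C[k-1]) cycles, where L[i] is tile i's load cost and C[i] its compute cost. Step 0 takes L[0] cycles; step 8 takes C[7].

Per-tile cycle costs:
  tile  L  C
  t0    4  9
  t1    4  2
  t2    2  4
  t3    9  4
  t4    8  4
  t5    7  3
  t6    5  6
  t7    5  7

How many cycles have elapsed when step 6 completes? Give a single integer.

end_cycle[6] = 44

k=0 load=t0/4c comp=- wait=4 total=4
k=1 load=t1/4c comp=t0/9c wait=9 total=13
k=2 load=t2/2c comp=t1/2c wait=2 total=15
k=3 load=t3/9c comp=t2/4c wait=9 total=24
k=4 load=t4/8c comp=t3/4c wait=8 total=32
k=5 load=t5/7c comp=t4/4c wait=7 total=39
k=6 load=t6/5c comp=t5/3c wait=5 total=44
k=7 load=t7/5c comp=t6/6c wait=6 total=50
k=8 load=- comp=t7/7c wait=7 total=57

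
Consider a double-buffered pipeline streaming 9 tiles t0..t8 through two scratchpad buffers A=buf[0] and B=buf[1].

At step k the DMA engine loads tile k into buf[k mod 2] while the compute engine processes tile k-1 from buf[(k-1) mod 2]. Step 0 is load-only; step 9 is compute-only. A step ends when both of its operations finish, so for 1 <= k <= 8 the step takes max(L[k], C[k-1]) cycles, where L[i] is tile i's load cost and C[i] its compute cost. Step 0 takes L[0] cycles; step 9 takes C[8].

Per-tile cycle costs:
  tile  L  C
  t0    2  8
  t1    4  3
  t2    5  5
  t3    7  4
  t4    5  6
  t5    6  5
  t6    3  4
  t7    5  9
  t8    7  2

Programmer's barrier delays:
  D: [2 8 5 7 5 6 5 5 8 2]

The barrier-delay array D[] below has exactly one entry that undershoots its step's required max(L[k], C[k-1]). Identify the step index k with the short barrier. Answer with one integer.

[0] required=L[0]=2=2 vs D=2 ok
[1] required=max(L[1]=4,C[0]=8)=8 vs D=8 ok
[2] required=max(L[2]=5,C[1]=3)=5 vs D=5 ok
[3] required=max(L[3]=7,C[2]=5)=7 vs D=7 ok
[4] required=max(L[4]=5,C[3]=4)=5 vs D=5 ok
[5] required=max(L[5]=6,C[4]=6)=6 vs D=6 ok
[6] required=max(L[6]=3,C[5]=5)=5 vs D=5 ok
[7] required=max(L[7]=5,C[6]=4)=5 vs D=5 ok
[8] required=max(L[8]=7,C[7]=9)=9 vs D=8 SHORT
[9] required=C[8]=2=2 vs D=2 ok

hazard at step 8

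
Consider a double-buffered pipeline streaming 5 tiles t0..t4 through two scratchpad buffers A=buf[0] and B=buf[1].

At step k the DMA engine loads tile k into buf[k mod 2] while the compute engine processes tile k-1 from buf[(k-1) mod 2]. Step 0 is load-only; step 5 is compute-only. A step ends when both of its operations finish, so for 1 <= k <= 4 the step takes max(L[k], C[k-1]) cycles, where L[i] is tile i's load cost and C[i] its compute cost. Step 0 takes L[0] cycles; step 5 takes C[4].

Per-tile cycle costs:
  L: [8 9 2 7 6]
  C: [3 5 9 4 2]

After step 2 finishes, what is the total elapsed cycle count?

end_cycle[2] = 22

  0. 8=8c; end=8; A:t0 B:-
  1. max(9,3)=9c; end=17; A:t0 B:t1
  2. max(2,5)=5c; end=22; A:t2 B:t1
  3. max(7,9)=9c; end=31; A:t2 B:t3
  4. max(6,4)=6c; end=37; A:t4 B:t3
  5. 2=2c; end=39; A:t4 B:t3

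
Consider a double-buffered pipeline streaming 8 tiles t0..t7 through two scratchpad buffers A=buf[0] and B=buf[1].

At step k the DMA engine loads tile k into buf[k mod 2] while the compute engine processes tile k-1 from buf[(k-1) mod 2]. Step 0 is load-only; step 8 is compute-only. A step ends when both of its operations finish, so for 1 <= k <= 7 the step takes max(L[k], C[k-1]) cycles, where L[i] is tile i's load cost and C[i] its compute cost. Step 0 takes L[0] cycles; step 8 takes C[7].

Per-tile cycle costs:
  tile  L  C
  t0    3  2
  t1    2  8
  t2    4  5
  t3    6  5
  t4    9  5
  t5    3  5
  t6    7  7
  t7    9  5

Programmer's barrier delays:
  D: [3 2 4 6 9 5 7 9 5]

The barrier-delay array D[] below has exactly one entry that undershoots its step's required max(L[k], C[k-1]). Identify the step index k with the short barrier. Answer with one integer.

hazard at step 2

k=0 barrier L[0]=3→3c, D[0]=3 ok
k=1 barrier max(L[1]=2,C[0]=2)→2c, D[1]=2 ok
k=2 barrier max(L[2]=4,C[1]=8)→8c, D[2]=4 SHORT
k=3 barrier max(L[3]=6,C[2]=5)→6c, D[3]=6 ok
k=4 barrier max(L[4]=9,C[3]=5)→9c, D[4]=9 ok
k=5 barrier max(L[5]=3,C[4]=5)→5c, D[5]=5 ok
k=6 barrier max(L[6]=7,C[5]=5)→7c, D[6]=7 ok
k=7 barrier max(L[7]=9,C[6]=7)→9c, D[7]=9 ok
k=8 barrier C[7]=5→5c, D[8]=5 ok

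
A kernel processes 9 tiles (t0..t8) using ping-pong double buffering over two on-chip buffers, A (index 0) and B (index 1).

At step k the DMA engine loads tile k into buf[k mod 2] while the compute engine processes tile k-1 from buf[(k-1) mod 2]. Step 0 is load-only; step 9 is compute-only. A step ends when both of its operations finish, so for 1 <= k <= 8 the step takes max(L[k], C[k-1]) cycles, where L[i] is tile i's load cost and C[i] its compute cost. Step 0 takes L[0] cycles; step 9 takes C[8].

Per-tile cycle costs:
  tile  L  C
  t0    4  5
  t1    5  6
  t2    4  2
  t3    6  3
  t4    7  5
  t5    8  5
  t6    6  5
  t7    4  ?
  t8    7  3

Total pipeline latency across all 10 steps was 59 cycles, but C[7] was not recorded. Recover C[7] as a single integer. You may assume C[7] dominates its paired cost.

C[7] = 9

step 0 = dur = L[0]=4 = 4
step 1 = dur = max(L[1]=5, C[0]=5) = 5
step 2 = dur = max(L[2]=4, C[1]=6) = 6
step 3 = dur = max(L[3]=6, C[2]=2) = 6
step 4 = dur = max(L[4]=7, C[3]=3) = 7
step 5 = dur = max(L[5]=8, C[4]=5) = 8
step 6 = dur = max(L[6]=6, C[5]=5) = 6
step 7 = dur = max(L[7]=4, C[6]=5) = 5
step 8 = dur = max(L[8]=7, C[7]=?) = C[7]  (unknown; binding)
step 9 = dur = C[8]=3 = 3
sum of known step durations = 50
dur[8] = total - known = 59 - 50 = 9
C[7] is the binding max in step 8, so C[7] = dur[8] = 9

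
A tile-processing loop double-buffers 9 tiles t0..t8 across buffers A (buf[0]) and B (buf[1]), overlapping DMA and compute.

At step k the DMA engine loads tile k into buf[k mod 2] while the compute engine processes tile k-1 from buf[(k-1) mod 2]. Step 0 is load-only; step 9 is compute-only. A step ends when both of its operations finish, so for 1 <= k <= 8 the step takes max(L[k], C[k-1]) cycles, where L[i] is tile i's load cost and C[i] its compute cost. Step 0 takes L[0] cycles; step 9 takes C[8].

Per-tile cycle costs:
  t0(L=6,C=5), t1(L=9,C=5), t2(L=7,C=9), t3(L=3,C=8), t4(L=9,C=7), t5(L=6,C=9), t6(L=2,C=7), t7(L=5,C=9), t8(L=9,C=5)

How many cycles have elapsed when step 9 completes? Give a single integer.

k=0 load=t0/6c comp=- wait=6 total=6
k=1 load=t1/9c comp=t0/5c wait=9 total=15
k=2 load=t2/7c comp=t1/5c wait=7 total=22
k=3 load=t3/3c comp=t2/9c wait=9 total=31
k=4 load=t4/9c comp=t3/8c wait=9 total=40
k=5 load=t5/6c comp=t4/7c wait=7 total=47
k=6 load=t6/2c comp=t5/9c wait=9 total=56
k=7 load=t7/5c comp=t6/7c wait=7 total=63
k=8 load=t8/9c comp=t7/9c wait=9 total=72
k=9 load=- comp=t8/5c wait=5 total=77

end_cycle[9] = 77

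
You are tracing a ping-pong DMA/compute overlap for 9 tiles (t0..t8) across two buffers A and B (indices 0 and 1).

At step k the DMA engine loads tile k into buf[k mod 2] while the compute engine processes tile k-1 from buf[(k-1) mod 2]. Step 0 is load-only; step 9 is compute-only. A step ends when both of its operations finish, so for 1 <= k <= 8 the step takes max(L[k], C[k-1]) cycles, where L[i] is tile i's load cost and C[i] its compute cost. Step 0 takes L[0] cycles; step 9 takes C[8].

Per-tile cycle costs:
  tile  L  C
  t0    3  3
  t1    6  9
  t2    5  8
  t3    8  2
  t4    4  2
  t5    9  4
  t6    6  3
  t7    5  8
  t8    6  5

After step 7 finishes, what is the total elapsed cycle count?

end_cycle[7] = 50

k=0 load=t0/3c comp=- wait=3 total=3
k=1 load=t1/6c comp=t0/3c wait=6 total=9
k=2 load=t2/5c comp=t1/9c wait=9 total=18
k=3 load=t3/8c comp=t2/8c wait=8 total=26
k=4 load=t4/4c comp=t3/2c wait=4 total=30
k=5 load=t5/9c comp=t4/2c wait=9 total=39
k=6 load=t6/6c comp=t5/4c wait=6 total=45
k=7 load=t7/5c comp=t6/3c wait=5 total=50
k=8 load=t8/6c comp=t7/8c wait=8 total=58
k=9 load=- comp=t8/5c wait=5 total=63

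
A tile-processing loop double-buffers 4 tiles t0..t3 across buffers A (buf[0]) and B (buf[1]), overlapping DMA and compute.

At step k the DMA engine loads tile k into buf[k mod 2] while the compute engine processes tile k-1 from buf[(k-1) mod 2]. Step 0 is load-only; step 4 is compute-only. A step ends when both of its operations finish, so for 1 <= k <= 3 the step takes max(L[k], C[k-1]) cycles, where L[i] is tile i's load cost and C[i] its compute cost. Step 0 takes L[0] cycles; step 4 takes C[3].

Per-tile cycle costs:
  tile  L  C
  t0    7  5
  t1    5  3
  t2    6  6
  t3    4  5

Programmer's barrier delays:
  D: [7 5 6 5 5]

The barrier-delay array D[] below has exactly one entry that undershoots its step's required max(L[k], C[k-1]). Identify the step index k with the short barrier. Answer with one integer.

[0] required=L[0]=7=7 vs D=7 ok
[1] required=max(L[1]=5,C[0]=5)=5 vs D=5 ok
[2] required=max(L[2]=6,C[1]=3)=6 vs D=6 ok
[3] required=max(L[3]=4,C[2]=6)=6 vs D=5 SHORT
[4] required=C[3]=5=5 vs D=5 ok

hazard at step 3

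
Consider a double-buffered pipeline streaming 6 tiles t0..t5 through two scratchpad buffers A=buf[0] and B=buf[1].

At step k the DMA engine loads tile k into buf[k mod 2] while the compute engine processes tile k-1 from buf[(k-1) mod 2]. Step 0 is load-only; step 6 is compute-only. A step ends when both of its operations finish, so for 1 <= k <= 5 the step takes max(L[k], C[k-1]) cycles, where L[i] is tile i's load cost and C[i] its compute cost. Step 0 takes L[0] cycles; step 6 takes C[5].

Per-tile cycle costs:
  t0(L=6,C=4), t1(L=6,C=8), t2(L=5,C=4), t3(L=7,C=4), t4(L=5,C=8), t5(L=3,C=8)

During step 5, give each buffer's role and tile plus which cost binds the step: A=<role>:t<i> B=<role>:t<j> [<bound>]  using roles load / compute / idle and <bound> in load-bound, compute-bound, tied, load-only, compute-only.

step 5: A=compute:t4 B=load:t5 [compute-bound]

  0. 6=6c; end=6; A:t0 B:-
  1. max(6,4)=6c; end=12; A:t0 B:t1
  2. max(5,8)=8c; end=20; A:t2 B:t1
  3. max(7,4)=7c; end=27; A:t2 B:t3
  4. max(5,4)=5c; end=32; A:t4 B:t3
  5. max(3,8)=8c; end=40; A:t4 B:t5
  6. 8=8c; end=48; A:t4 B:t5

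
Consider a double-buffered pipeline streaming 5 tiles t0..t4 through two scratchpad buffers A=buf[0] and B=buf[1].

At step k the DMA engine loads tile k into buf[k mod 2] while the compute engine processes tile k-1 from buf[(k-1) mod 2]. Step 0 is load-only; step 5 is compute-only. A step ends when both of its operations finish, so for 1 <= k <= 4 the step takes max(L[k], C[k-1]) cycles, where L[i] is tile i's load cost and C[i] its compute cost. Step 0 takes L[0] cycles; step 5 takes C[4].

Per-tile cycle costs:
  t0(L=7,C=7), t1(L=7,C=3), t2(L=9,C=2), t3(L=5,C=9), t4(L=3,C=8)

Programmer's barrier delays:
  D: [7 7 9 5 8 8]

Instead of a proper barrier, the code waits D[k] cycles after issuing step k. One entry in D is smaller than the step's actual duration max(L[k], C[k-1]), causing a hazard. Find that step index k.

[0] required=L[0]=7=7 vs D=7 ok
[1] required=max(L[1]=7,C[0]=7)=7 vs D=7 ok
[2] required=max(L[2]=9,C[1]=3)=9 vs D=9 ok
[3] required=max(L[3]=5,C[2]=2)=5 vs D=5 ok
[4] required=max(L[4]=3,C[3]=9)=9 vs D=8 SHORT
[5] required=C[4]=8=8 vs D=8 ok

hazard at step 4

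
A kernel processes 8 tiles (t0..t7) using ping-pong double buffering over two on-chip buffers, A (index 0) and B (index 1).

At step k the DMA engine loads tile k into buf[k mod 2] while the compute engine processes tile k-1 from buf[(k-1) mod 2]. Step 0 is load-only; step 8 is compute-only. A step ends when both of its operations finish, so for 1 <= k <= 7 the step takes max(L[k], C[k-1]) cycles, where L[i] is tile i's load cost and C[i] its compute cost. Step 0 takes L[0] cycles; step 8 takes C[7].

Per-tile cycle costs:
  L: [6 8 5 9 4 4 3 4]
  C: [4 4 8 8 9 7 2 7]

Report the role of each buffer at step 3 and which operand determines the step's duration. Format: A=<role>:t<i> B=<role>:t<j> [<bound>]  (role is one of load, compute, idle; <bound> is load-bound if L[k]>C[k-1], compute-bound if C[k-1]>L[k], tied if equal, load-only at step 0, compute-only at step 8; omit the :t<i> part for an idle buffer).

step 3: A=compute:t2 B=load:t3 [load-bound]

  0. 6=6c; end=6; A:t0 B:-
  1. max(8,4)=8c; end=14; A:t0 B:t1
  2. max(5,4)=5c; end=19; A:t2 B:t1
  3. max(9,8)=9c; end=28; A:t2 B:t3
  4. max(4,8)=8c; end=36; A:t4 B:t3
  5. max(4,9)=9c; end=45; A:t4 B:t5
  6. max(3,7)=7c; end=52; A:t6 B:t5
  7. max(4,2)=4c; end=56; A:t6 B:t7
  8. 7=7c; end=63; A:t6 B:t7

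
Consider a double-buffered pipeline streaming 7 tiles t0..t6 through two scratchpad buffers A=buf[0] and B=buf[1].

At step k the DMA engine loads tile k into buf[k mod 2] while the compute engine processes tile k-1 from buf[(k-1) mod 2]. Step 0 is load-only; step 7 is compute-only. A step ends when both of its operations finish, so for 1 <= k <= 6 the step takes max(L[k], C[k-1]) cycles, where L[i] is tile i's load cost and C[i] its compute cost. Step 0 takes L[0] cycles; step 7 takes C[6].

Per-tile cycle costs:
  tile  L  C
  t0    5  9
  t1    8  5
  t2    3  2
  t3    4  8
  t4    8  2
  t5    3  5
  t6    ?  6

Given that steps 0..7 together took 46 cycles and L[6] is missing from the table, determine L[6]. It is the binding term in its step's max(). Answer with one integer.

step 0 | dur = L[0]=5 = 5
step 1 | dur = max(L[1]=8, C[0]=9) = 9
step 2 | dur = max(L[2]=3, C[1]=5) = 5
step 3 | dur = max(L[3]=4, C[2]=2) = 4
step 4 | dur = max(L[4]=8, C[3]=8) = 8
step 5 | dur = max(L[5]=3, C[4]=2) = 3
step 6 | dur = max(L[6]=?, C[5]=5) = L[6]  (unknown; binding)
step 7 | dur = C[6]=6 = 6
sum of known step durations = 40
dur[6] = total - known = 46 - 40 = 6
L[6] is the binding max in step 6, so L[6] = dur[6] = 6

L[6] = 6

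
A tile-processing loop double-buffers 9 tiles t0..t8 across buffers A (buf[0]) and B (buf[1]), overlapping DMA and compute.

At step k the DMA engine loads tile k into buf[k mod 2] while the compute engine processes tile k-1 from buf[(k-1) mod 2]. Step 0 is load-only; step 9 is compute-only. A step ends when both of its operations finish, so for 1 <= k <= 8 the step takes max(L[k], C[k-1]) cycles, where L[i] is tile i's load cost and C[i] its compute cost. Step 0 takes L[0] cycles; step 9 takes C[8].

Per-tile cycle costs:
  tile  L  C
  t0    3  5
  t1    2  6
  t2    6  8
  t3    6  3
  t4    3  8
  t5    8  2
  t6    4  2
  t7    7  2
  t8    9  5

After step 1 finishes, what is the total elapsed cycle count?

end_cycle[1] = 8

step 0: L[0]=3 → dur=3, Σ=3 | A=load:t0 B=idle [load-only]
step 1: L[1]=2 C[0]=5 → dur=5, Σ=8 | A=compute:t0 B=load:t1 [compute-bound]
step 2: L[2]=6 C[1]=6 → dur=6, Σ=14 | A=load:t2 B=compute:t1 [tied]
step 3: L[3]=6 C[2]=8 → dur=8, Σ=22 | A=compute:t2 B=load:t3 [compute-bound]
step 4: L[4]=3 C[3]=3 → dur=3, Σ=25 | A=load:t4 B=compute:t3 [tied]
step 5: L[5]=8 C[4]=8 → dur=8, Σ=33 | A=compute:t4 B=load:t5 [tied]
step 6: L[6]=4 C[5]=2 → dur=4, Σ=37 | A=load:t6 B=compute:t5 [load-bound]
step 7: L[7]=7 C[6]=2 → dur=7, Σ=44 | A=compute:t6 B=load:t7 [load-bound]
step 8: L[8]=9 C[7]=2 → dur=9, Σ=53 | A=load:t8 B=compute:t7 [load-bound]
step 9: C[8]=5 → dur=5, Σ=58 | A=compute:t8 B=idle [compute-only]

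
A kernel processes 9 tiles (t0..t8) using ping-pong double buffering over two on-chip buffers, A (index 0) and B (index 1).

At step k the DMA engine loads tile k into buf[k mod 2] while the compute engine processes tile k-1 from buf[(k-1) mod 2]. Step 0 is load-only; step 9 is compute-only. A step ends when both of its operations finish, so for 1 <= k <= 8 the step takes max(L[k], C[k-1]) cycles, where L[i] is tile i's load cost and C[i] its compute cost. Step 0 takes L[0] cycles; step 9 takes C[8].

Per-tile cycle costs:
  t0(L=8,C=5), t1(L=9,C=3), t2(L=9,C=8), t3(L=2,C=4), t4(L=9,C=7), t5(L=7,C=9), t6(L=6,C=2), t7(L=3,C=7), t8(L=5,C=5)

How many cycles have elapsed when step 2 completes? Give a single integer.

end_cycle[2] = 26

[0] DMA t0→A (8c) ∥ CU idle ⇒ 8c, clock 8
[1] DMA t1→B (9c) ∥ CU A:t0 (5c) ⇒ 9c, clock 17
[2] DMA t2→A (9c) ∥ CU B:t1 (3c) ⇒ 9c, clock 26
[3] DMA t3→B (2c) ∥ CU A:t2 (8c) ⇒ 8c, clock 34
[4] DMA t4→A (9c) ∥ CU B:t3 (4c) ⇒ 9c, clock 43
[5] DMA t5→B (7c) ∥ CU A:t4 (7c) ⇒ 7c, clock 50
[6] DMA t6→A (6c) ∥ CU B:t5 (9c) ⇒ 9c, clock 59
[7] DMA t7→B (3c) ∥ CU A:t6 (2c) ⇒ 3c, clock 62
[8] DMA t8→A (5c) ∥ CU B:t7 (7c) ⇒ 7c, clock 69
[9] DMA idle ∥ CU A:t8 (5c) ⇒ 5c, clock 74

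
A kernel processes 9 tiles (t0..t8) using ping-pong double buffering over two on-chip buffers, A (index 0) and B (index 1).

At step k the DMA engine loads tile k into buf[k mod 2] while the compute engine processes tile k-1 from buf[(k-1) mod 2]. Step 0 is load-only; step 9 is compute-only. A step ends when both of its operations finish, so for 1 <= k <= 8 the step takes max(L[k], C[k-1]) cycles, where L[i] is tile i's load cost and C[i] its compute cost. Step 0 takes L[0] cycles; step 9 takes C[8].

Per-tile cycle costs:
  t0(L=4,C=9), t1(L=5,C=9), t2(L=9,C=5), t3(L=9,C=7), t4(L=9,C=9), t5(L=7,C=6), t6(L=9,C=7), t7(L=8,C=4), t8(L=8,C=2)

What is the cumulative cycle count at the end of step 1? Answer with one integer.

step 0: L[0]=4 → dur=4, Σ=4 | A=load:t0 B=idle [load-only]
step 1: L[1]=5 C[0]=9 → dur=9, Σ=13 | A=compute:t0 B=load:t1 [compute-bound]
step 2: L[2]=9 C[1]=9 → dur=9, Σ=22 | A=load:t2 B=compute:t1 [tied]
step 3: L[3]=9 C[2]=5 → dur=9, Σ=31 | A=compute:t2 B=load:t3 [load-bound]
step 4: L[4]=9 C[3]=7 → dur=9, Σ=40 | A=load:t4 B=compute:t3 [load-bound]
step 5: L[5]=7 C[4]=9 → dur=9, Σ=49 | A=compute:t4 B=load:t5 [compute-bound]
step 6: L[6]=9 C[5]=6 → dur=9, Σ=58 | A=load:t6 B=compute:t5 [load-bound]
step 7: L[7]=8 C[6]=7 → dur=8, Σ=66 | A=compute:t6 B=load:t7 [load-bound]
step 8: L[8]=8 C[7]=4 → dur=8, Σ=74 | A=load:t8 B=compute:t7 [load-bound]
step 9: C[8]=2 → dur=2, Σ=76 | A=compute:t8 B=idle [compute-only]

end_cycle[1] = 13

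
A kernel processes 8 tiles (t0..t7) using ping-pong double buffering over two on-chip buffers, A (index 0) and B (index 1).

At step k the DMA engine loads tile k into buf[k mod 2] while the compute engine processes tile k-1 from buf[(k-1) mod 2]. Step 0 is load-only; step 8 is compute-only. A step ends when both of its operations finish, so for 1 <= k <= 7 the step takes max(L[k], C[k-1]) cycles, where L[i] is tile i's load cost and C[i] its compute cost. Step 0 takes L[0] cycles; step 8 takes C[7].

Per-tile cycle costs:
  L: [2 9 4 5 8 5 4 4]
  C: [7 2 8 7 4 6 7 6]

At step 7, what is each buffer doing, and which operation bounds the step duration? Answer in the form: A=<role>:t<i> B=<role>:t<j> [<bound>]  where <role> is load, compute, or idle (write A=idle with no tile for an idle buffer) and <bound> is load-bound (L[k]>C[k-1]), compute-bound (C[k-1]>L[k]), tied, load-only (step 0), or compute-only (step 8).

  0. 2=2c; end=2; A:t0 B:-
  1. max(9,7)=9c; end=11; A:t0 B:t1
  2. max(4,2)=4c; end=15; A:t2 B:t1
  3. max(5,8)=8c; end=23; A:t2 B:t3
  4. max(8,7)=8c; end=31; A:t4 B:t3
  5. max(5,4)=5c; end=36; A:t4 B:t5
  6. max(4,6)=6c; end=42; A:t6 B:t5
  7. max(4,7)=7c; end=49; A:t6 B:t7
  8. 6=6c; end=55; A:t6 B:t7

step 7: A=compute:t6 B=load:t7 [compute-bound]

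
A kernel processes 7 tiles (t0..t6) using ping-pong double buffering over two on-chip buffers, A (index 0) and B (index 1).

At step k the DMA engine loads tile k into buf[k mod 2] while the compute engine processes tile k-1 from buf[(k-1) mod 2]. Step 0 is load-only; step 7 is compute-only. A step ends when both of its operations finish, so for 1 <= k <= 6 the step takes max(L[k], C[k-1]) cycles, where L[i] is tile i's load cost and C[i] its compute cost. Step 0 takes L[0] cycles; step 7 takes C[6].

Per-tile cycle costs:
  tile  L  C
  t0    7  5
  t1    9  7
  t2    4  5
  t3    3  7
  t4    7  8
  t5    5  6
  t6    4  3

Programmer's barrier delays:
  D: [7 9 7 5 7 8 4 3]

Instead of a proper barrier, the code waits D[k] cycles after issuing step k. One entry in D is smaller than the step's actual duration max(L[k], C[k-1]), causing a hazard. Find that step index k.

hazard at step 6

[0] required=L[0]=7=7 vs D=7 ok
[1] required=max(L[1]=9,C[0]=5)=9 vs D=9 ok
[2] required=max(L[2]=4,C[1]=7)=7 vs D=7 ok
[3] required=max(L[3]=3,C[2]=5)=5 vs D=5 ok
[4] required=max(L[4]=7,C[3]=7)=7 vs D=7 ok
[5] required=max(L[5]=5,C[4]=8)=8 vs D=8 ok
[6] required=max(L[6]=4,C[5]=6)=6 vs D=4 SHORT
[7] required=C[6]=3=3 vs D=3 ok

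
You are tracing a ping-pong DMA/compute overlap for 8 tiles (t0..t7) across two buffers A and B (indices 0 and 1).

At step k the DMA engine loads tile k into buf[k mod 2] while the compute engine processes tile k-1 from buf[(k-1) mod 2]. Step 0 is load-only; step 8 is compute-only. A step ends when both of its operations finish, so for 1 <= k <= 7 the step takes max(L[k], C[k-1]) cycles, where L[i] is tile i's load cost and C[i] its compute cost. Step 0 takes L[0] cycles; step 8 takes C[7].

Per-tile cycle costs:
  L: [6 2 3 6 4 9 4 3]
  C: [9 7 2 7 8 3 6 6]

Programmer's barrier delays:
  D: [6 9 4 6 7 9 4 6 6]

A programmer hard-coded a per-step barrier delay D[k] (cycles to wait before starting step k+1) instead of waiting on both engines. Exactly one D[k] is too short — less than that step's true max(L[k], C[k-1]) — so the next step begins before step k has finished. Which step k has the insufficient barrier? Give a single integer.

k=0 barrier L[0]=6→6c, D[0]=6 ok
k=1 barrier max(L[1]=2,C[0]=9)→9c, D[1]=9 ok
k=2 barrier max(L[2]=3,C[1]=7)→7c, D[2]=4 SHORT
k=3 barrier max(L[3]=6,C[2]=2)→6c, D[3]=6 ok
k=4 barrier max(L[4]=4,C[3]=7)→7c, D[4]=7 ok
k=5 barrier max(L[5]=9,C[4]=8)→9c, D[5]=9 ok
k=6 barrier max(L[6]=4,C[5]=3)→4c, D[6]=4 ok
k=7 barrier max(L[7]=3,C[6]=6)→6c, D[7]=6 ok
k=8 barrier C[7]=6→6c, D[8]=6 ok

hazard at step 2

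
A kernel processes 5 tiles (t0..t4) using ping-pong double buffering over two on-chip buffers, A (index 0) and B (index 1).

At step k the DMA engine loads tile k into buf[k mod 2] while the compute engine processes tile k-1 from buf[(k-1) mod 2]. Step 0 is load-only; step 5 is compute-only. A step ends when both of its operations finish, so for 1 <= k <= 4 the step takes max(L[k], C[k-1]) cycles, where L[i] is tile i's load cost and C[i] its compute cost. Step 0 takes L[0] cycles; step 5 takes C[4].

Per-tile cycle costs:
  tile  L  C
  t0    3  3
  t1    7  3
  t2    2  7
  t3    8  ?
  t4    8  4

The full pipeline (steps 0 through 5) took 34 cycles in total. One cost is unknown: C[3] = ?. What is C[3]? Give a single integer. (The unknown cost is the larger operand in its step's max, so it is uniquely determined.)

C[3] = 9

step 0 = dur = L[0]=3 = 3
step 1 = dur = max(L[1]=7, C[0]=3) = 7
step 2 = dur = max(L[2]=2, C[1]=3) = 3
step 3 = dur = max(L[3]=8, C[2]=7) = 8
step 4 = dur = max(L[4]=8, C[3]=?) = C[3]  (unknown; binding)
step 5 = dur = C[4]=4 = 4
sum of known step durations = 25
dur[4] = total - known = 34 - 25 = 9
C[3] is the binding max in step 4, so C[3] = dur[4] = 9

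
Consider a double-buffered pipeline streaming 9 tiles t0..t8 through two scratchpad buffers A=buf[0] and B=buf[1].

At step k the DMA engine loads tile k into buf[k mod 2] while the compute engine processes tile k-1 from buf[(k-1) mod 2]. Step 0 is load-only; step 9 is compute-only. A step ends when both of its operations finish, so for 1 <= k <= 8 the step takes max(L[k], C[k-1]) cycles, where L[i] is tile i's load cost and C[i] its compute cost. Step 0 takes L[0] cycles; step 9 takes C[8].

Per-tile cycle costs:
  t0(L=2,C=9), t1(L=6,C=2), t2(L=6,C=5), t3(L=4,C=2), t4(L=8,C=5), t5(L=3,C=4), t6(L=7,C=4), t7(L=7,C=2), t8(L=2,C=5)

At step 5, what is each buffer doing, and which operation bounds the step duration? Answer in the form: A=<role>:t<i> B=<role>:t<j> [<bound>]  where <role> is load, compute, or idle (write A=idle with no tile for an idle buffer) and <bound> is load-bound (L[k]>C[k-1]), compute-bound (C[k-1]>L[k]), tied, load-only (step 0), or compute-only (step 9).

step 5: A=compute:t4 B=load:t5 [compute-bound]

step 0: L[0]=2 → dur=2, Σ=2 | A=load:t0 B=idle [load-only]
step 1: L[1]=6 C[0]=9 → dur=9, Σ=11 | A=compute:t0 B=load:t1 [compute-bound]
step 2: L[2]=6 C[1]=2 → dur=6, Σ=17 | A=load:t2 B=compute:t1 [load-bound]
step 3: L[3]=4 C[2]=5 → dur=5, Σ=22 | A=compute:t2 B=load:t3 [compute-bound]
step 4: L[4]=8 C[3]=2 → dur=8, Σ=30 | A=load:t4 B=compute:t3 [load-bound]
step 5: L[5]=3 C[4]=5 → dur=5, Σ=35 | A=compute:t4 B=load:t5 [compute-bound]
step 6: L[6]=7 C[5]=4 → dur=7, Σ=42 | A=load:t6 B=compute:t5 [load-bound]
step 7: L[7]=7 C[6]=4 → dur=7, Σ=49 | A=compute:t6 B=load:t7 [load-bound]
step 8: L[8]=2 C[7]=2 → dur=2, Σ=51 | A=load:t8 B=compute:t7 [tied]
step 9: C[8]=5 → dur=5, Σ=56 | A=compute:t8 B=idle [compute-only]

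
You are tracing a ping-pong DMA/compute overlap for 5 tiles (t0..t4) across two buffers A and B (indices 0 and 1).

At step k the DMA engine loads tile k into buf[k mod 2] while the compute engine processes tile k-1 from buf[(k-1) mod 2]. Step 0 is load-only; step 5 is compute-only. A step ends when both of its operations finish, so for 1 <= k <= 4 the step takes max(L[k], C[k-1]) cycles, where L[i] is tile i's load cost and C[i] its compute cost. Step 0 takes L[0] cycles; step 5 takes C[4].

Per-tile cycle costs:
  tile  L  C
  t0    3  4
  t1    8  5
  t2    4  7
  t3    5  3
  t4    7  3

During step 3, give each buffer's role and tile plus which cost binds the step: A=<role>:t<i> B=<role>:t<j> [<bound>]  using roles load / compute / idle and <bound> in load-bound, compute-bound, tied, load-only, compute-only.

step 3: A=compute:t2 B=load:t3 [compute-bound]

  0. 3=3c; end=3; A:t0 B:-
  1. max(8,4)=8c; end=11; A:t0 B:t1
  2. max(4,5)=5c; end=16; A:t2 B:t1
  3. max(5,7)=7c; end=23; A:t2 B:t3
  4. max(7,3)=7c; end=30; A:t4 B:t3
  5. 3=3c; end=33; A:t4 B:t3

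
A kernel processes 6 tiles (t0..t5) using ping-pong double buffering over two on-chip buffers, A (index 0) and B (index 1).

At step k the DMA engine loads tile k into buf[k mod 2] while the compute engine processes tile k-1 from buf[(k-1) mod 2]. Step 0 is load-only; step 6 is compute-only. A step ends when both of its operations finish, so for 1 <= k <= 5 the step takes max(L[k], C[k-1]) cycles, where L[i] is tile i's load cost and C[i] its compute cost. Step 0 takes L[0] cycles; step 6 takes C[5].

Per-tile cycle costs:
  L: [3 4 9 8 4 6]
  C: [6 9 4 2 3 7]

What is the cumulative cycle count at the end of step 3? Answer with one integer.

[0] DMA t0→A (3c) ∥ CU idle ⇒ 3c, clock 3
[1] DMA t1→B (4c) ∥ CU A:t0 (6c) ⇒ 6c, clock 9
[2] DMA t2→A (9c) ∥ CU B:t1 (9c) ⇒ 9c, clock 18
[3] DMA t3→B (8c) ∥ CU A:t2 (4c) ⇒ 8c, clock 26
[4] DMA t4→A (4c) ∥ CU B:t3 (2c) ⇒ 4c, clock 30
[5] DMA t5→B (6c) ∥ CU A:t4 (3c) ⇒ 6c, clock 36
[6] DMA idle ∥ CU B:t5 (7c) ⇒ 7c, clock 43

end_cycle[3] = 26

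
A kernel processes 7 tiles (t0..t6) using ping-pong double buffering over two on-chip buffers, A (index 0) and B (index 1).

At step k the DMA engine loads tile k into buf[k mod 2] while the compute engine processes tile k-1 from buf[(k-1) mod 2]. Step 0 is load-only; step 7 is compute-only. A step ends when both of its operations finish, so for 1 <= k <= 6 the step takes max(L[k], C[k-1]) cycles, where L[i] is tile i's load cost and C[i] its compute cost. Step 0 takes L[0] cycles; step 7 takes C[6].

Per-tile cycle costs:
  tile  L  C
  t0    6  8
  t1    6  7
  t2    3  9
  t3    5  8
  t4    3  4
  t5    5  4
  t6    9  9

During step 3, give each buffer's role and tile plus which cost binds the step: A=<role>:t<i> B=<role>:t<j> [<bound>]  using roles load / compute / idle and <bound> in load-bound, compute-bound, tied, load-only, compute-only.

step 3: A=compute:t2 B=load:t3 [compute-bound]

[0] DMA t0→A (6c) ∥ CU idle ⇒ 6c, clock 6
[1] DMA t1→B (6c) ∥ CU A:t0 (8c) ⇒ 8c, clock 14
[2] DMA t2→A (3c) ∥ CU B:t1 (7c) ⇒ 7c, clock 21
[3] DMA t3→B (5c) ∥ CU A:t2 (9c) ⇒ 9c, clock 30
[4] DMA t4→A (3c) ∥ CU B:t3 (8c) ⇒ 8c, clock 38
[5] DMA t5→B (5c) ∥ CU A:t4 (4c) ⇒ 5c, clock 43
[6] DMA t6→A (9c) ∥ CU B:t5 (4c) ⇒ 9c, clock 52
[7] DMA idle ∥ CU A:t6 (9c) ⇒ 9c, clock 61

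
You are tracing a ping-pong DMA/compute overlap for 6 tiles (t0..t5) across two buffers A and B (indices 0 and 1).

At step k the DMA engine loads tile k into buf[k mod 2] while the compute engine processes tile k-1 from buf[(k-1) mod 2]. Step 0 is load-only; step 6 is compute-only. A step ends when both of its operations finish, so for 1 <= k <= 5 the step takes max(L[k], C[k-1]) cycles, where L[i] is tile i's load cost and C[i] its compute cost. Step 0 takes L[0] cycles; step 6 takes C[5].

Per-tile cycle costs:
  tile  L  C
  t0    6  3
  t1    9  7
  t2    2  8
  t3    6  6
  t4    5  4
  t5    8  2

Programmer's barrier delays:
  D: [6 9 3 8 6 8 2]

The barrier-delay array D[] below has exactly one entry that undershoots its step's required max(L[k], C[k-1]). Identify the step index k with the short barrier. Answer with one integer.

k=0 barrier L[0]=6→6c, D[0]=6 ok
k=1 barrier max(L[1]=9,C[0]=3)→9c, D[1]=9 ok
k=2 barrier max(L[2]=2,C[1]=7)→7c, D[2]=3 SHORT
k=3 barrier max(L[3]=6,C[2]=8)→8c, D[3]=8 ok
k=4 barrier max(L[4]=5,C[3]=6)→6c, D[4]=6 ok
k=5 barrier max(L[5]=8,C[4]=4)→8c, D[5]=8 ok
k=6 barrier C[5]=2→2c, D[6]=2 ok

hazard at step 2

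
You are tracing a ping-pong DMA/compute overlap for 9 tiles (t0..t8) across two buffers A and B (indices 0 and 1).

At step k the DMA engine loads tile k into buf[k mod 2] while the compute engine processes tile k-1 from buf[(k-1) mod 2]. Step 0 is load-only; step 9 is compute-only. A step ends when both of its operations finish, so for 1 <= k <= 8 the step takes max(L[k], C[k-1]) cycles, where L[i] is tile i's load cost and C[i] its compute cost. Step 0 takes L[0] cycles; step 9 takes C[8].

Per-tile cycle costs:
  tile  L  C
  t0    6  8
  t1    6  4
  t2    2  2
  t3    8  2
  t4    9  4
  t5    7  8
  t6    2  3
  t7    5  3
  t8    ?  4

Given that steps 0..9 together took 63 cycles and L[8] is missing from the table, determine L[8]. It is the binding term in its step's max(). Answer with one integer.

step 0 | dur = L[0]=6 = 6
step 1 | dur = max(L[1]=6, C[0]=8) = 8
step 2 | dur = max(L[2]=2, C[1]=4) = 4
step 3 | dur = max(L[3]=8, C[2]=2) = 8
step 4 | dur = max(L[4]=9, C[3]=2) = 9
step 5 | dur = max(L[5]=7, C[4]=4) = 7
step 6 | dur = max(L[6]=2, C[5]=8) = 8
step 7 | dur = max(L[7]=5, C[6]=3) = 5
step 8 | dur = max(L[8]=?, C[7]=3) = L[8]  (unknown; binding)
step 9 | dur = C[8]=4 = 4
sum of known step durations = 59
dur[8] = total - known = 63 - 59 = 4
L[8] is the binding max in step 8, so L[8] = dur[8] = 4

L[8] = 4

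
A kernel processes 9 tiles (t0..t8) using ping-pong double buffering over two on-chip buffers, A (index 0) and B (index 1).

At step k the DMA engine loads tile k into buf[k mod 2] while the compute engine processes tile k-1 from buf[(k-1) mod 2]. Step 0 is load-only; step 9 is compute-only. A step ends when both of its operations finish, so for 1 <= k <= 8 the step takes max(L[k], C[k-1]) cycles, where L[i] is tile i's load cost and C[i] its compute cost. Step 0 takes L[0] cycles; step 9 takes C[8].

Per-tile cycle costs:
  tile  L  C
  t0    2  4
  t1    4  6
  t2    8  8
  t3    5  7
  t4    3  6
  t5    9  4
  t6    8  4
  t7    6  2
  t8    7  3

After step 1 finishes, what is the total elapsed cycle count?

end_cycle[1] = 6

  0. 2=2c; end=2; A:t0 B:-
  1. max(4,4)=4c; end=6; A:t0 B:t1
  2. max(8,6)=8c; end=14; A:t2 B:t1
  3. max(5,8)=8c; end=22; A:t2 B:t3
  4. max(3,7)=7c; end=29; A:t4 B:t3
  5. max(9,6)=9c; end=38; A:t4 B:t5
  6. max(8,4)=8c; end=46; A:t6 B:t5
  7. max(6,4)=6c; end=52; A:t6 B:t7
  8. max(7,2)=7c; end=59; A:t8 B:t7
  9. 3=3c; end=62; A:t8 B:t7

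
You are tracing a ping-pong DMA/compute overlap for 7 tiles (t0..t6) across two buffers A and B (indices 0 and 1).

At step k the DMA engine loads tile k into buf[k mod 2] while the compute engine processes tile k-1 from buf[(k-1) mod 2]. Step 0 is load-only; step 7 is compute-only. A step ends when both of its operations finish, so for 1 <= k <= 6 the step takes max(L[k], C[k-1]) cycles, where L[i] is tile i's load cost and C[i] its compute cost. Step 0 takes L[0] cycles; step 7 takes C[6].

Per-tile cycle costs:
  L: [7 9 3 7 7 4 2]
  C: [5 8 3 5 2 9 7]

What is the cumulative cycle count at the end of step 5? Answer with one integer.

k=0 load=t0/7c comp=- wait=7 total=7
k=1 load=t1/9c comp=t0/5c wait=9 total=16
k=2 load=t2/3c comp=t1/8c wait=8 total=24
k=3 load=t3/7c comp=t2/3c wait=7 total=31
k=4 load=t4/7c comp=t3/5c wait=7 total=38
k=5 load=t5/4c comp=t4/2c wait=4 total=42
k=6 load=t6/2c comp=t5/9c wait=9 total=51
k=7 load=- comp=t6/7c wait=7 total=58

end_cycle[5] = 42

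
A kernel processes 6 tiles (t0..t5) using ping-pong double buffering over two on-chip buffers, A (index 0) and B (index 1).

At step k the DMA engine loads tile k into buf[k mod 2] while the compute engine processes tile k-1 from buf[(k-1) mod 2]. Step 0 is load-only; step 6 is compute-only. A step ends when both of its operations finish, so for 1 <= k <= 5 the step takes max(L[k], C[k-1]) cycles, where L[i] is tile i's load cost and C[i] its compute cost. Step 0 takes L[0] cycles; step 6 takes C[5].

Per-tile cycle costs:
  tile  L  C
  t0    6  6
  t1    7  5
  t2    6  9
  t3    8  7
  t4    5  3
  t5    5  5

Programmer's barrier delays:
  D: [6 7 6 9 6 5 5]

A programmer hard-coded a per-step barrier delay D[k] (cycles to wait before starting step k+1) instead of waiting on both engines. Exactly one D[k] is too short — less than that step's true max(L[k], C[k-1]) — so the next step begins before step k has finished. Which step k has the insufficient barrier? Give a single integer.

[0] required=L[0]=6=6 vs D=6 ok
[1] required=max(L[1]=7,C[0]=6)=7 vs D=7 ok
[2] required=max(L[2]=6,C[1]=5)=6 vs D=6 ok
[3] required=max(L[3]=8,C[2]=9)=9 vs D=9 ok
[4] required=max(L[4]=5,C[3]=7)=7 vs D=6 SHORT
[5] required=max(L[5]=5,C[4]=3)=5 vs D=5 ok
[6] required=C[5]=5=5 vs D=5 ok

hazard at step 4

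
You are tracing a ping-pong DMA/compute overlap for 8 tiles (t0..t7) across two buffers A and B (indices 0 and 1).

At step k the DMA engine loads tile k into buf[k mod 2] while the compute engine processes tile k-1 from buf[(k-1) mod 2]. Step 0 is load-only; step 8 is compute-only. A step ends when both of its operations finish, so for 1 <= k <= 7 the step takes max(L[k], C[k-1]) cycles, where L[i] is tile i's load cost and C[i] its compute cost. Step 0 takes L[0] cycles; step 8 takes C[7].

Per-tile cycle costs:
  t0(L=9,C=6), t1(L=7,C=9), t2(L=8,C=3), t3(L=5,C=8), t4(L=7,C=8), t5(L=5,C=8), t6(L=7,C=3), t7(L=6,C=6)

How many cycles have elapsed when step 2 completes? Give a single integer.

end_cycle[2] = 25

[0] DMA t0→A (9c) ∥ CU idle ⇒ 9c, clock 9
[1] DMA t1→B (7c) ∥ CU A:t0 (6c) ⇒ 7c, clock 16
[2] DMA t2→A (8c) ∥ CU B:t1 (9c) ⇒ 9c, clock 25
[3] DMA t3→B (5c) ∥ CU A:t2 (3c) ⇒ 5c, clock 30
[4] DMA t4→A (7c) ∥ CU B:t3 (8c) ⇒ 8c, clock 38
[5] DMA t5→B (5c) ∥ CU A:t4 (8c) ⇒ 8c, clock 46
[6] DMA t6→A (7c) ∥ CU B:t5 (8c) ⇒ 8c, clock 54
[7] DMA t7→B (6c) ∥ CU A:t6 (3c) ⇒ 6c, clock 60
[8] DMA idle ∥ CU B:t7 (6c) ⇒ 6c, clock 66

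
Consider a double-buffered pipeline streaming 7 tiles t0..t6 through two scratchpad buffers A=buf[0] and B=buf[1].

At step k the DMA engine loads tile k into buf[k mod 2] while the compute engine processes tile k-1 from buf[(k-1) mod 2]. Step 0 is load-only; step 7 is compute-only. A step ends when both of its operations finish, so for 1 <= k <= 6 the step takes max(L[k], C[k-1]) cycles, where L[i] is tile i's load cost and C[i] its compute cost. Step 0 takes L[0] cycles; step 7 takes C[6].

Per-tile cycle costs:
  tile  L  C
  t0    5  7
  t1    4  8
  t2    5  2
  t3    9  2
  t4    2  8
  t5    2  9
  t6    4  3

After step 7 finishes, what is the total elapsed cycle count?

step 0: L[0]=5 → dur=5, Σ=5 | A=load:t0 B=idle [load-only]
step 1: L[1]=4 C[0]=7 → dur=7, Σ=12 | A=compute:t0 B=load:t1 [compute-bound]
step 2: L[2]=5 C[1]=8 → dur=8, Σ=20 | A=load:t2 B=compute:t1 [compute-bound]
step 3: L[3]=9 C[2]=2 → dur=9, Σ=29 | A=compute:t2 B=load:t3 [load-bound]
step 4: L[4]=2 C[3]=2 → dur=2, Σ=31 | A=load:t4 B=compute:t3 [tied]
step 5: L[5]=2 C[4]=8 → dur=8, Σ=39 | A=compute:t4 B=load:t5 [compute-bound]
step 6: L[6]=4 C[5]=9 → dur=9, Σ=48 | A=load:t6 B=compute:t5 [compute-bound]
step 7: C[6]=3 → dur=3, Σ=51 | A=compute:t6 B=idle [compute-only]

end_cycle[7] = 51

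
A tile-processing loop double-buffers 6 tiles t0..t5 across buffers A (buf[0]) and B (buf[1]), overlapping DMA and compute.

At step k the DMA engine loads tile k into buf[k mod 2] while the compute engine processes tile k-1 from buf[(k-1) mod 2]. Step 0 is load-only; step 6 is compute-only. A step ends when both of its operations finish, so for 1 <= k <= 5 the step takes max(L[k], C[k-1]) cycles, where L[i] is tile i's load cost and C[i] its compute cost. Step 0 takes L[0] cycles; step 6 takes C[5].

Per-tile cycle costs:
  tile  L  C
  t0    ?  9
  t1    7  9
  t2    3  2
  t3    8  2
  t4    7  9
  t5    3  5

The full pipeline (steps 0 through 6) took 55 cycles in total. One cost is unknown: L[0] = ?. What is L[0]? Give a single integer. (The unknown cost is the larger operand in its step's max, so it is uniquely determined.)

L[0] = 8

step 0 | dur = L[0]=? = L[0]  (unknown; binding)
step 1 | dur = max(L[1]=7, C[0]=9) = 9
step 2 | dur = max(L[2]=3, C[1]=9) = 9
step 3 | dur = max(L[3]=8, C[2]=2) = 8
step 4 | dur = max(L[4]=7, C[3]=2) = 7
step 5 | dur = max(L[5]=3, C[4]=9) = 9
step 6 | dur = C[5]=5 = 5
sum of known step durations = 47
dur[0] = total - known = 55 - 47 = 8
L[0] is the binding max in step 0, so L[0] = dur[0] = 8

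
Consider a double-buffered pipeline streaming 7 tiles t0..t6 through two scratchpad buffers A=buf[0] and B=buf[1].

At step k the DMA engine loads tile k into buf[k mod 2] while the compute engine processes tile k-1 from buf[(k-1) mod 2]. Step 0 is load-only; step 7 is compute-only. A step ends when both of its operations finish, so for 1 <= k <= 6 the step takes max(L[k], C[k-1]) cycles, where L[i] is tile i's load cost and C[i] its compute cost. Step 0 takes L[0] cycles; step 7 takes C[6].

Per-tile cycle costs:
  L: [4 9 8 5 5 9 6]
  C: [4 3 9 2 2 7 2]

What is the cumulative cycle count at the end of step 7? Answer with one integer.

  0. 4=4c; end=4; A:t0 B:-
  1. max(9,4)=9c; end=13; A:t0 B:t1
  2. max(8,3)=8c; end=21; A:t2 B:t1
  3. max(5,9)=9c; end=30; A:t2 B:t3
  4. max(5,2)=5c; end=35; A:t4 B:t3
  5. max(9,2)=9c; end=44; A:t4 B:t5
  6. max(6,7)=7c; end=51; A:t6 B:t5
  7. 2=2c; end=53; A:t6 B:t5

end_cycle[7] = 53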